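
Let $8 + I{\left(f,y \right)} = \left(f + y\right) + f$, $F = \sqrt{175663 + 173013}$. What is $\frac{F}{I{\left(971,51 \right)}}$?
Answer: $\frac{2 \sqrt{87169}}{1985} \approx 0.29747$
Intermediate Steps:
$F = 2 \sqrt{87169}$ ($F = \sqrt{348676} = 2 \sqrt{87169} \approx 590.49$)
$I{\left(f,y \right)} = -8 + y + 2 f$ ($I{\left(f,y \right)} = -8 + \left(\left(f + y\right) + f\right) = -8 + \left(y + 2 f\right) = -8 + y + 2 f$)
$\frac{F}{I{\left(971,51 \right)}} = \frac{2 \sqrt{87169}}{-8 + 51 + 2 \cdot 971} = \frac{2 \sqrt{87169}}{-8 + 51 + 1942} = \frac{2 \sqrt{87169}}{1985}$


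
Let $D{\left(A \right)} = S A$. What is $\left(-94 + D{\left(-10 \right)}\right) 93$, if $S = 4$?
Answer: $-12462$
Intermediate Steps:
$D{\left(A \right)} = 4 A$
$\left(-94 + D{\left(-10 \right)}\right) 93 = \left(-94 + 4 \left(-10\right)\right) 93 = \left(-94 - 40\right) 93 = \left(-134\right) 93 = -12462$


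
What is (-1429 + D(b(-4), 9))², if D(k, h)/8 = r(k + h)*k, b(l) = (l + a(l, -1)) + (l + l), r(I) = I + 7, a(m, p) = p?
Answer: 3031081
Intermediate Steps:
r(I) = 7 + I
b(l) = -1 + 3*l (b(l) = (l - 1) + (l + l) = (-1 + l) + 2*l = -1 + 3*l)
D(k, h) = 8*k*(7 + h + k) (D(k, h) = 8*((7 + (k + h))*k) = 8*((7 + (h + k))*k) = 8*((7 + h + k)*k) = 8*(k*(7 + h + k)) = 8*k*(7 + h + k))
(-1429 + D(b(-4), 9))² = (-1429 + 8*(-1 + 3*(-4))*(7 + 9 + (-1 + 3*(-4))))² = (-1429 + 8*(-1 - 12)*(7 + 9 + (-1 - 12)))² = (-1429 + 8*(-13)*(7 + 9 - 13))² = (-1429 + 8*(-13)*3)² = (-1429 - 312)² = (-1741)² = 3031081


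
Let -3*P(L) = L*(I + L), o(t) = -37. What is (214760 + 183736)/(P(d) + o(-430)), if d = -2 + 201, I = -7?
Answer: -398496/12773 ≈ -31.198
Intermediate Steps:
d = 199
P(L) = -L*(-7 + L)/3
(214760 + 183736)/(P(d) + o(-430)) = (214760 + 183736)/((⅓)*199*(7 - 1*199) - 37) = 398496/((⅓)*199*(7 - 199) - 37) = 398496/((⅓)*199*(-192) - 37) = 398496/(-12736 - 37) = 398496/(-12773) = 398496*(-1/12773) = -398496/12773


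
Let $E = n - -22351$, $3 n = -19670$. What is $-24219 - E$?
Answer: $- \frac{120040}{3} \approx -40013.0$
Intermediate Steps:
$n = - \frac{19670}{3}$ ($n = \frac{1}{3} \left(-19670\right) = - \frac{19670}{3} \approx -6556.7$)
$E = \frac{47383}{3}$ ($E = - \frac{19670}{3} - -22351 = - \frac{19670}{3} + 22351 = \frac{47383}{3} \approx 15794.0$)
$-24219 - E = -24219 - \frac{47383}{3} = - \frac{120040}{3}$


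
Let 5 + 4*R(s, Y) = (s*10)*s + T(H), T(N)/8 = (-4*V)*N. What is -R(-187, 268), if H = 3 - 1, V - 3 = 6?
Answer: -349109/4 ≈ -87277.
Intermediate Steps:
V = 9 (V = 3 + 6 = 9)
H = 2
T(N) = -288*N (T(N) = 8*((-4*9)*N) = 8*(-36*N) = -288*N)
R(s, Y) = -581/4 + 5*s²/2 (R(s, Y) = -5/4 + ((s*10)*s - 288*2)/4 = -5/4 + ((10*s)*s - 576)/4 = -5/4 + (10*s² - 576)/4 = -5/4 + (-576 + 10*s²)/4 = -5/4 + (-144 + 5*s²/2) = -581/4 + 5*s²/2)
-R(-187, 268) = -(-581/4 + (5/2)*(-187)²) = -(-581/4 + (5/2)*34969) = -(-581/4 + 174845/2) = -1*349109/4 = -349109/4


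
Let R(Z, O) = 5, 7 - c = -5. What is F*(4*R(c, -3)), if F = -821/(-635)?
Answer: 3284/127 ≈ 25.858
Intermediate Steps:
c = 12 (c = 7 - 1*(-5) = 7 + 5 = 12)
F = 821/635 (F = -821*(-1/635) = 821/635 ≈ 1.2929)
F*(4*R(c, -3)) = 821*(4*5)/635 = (821/635)*20 = 3284/127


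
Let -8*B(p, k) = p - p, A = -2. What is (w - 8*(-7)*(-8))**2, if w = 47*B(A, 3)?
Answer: 200704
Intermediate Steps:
B(p, k) = 0 (B(p, k) = -(p - p)/8 = -1/8*0 = 0)
w = 0 (w = 47*0 = 0)
(w - 8*(-7)*(-8))**2 = (0 - 8*(-7)*(-8))**2 = (0 + 56*(-8))**2 = (0 - 448)**2 = (-448)**2 = 200704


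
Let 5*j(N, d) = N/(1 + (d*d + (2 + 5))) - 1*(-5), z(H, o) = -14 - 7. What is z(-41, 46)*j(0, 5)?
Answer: -21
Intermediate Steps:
z(H, o) = -21
j(N, d) = 1 + N/(5*(8 + d²)) (j(N, d) = (N/(1 + (d*d + (2 + 5))) - 1*(-5))/5 = (N/(1 + (d² + 7)) + 5)/5 = (N/(1 + (7 + d²)) + 5)/5 = (N/(8 + d²) + 5)/5 = (5 + N/(8 + d²))/5 = 1 + N/(5*(8 + d²)))
z(-41, 46)*j(0, 5) = -21*(8 + 5² + (⅕)*0)/(8 + 5²) = -21*(8 + 25 + 0)/(8 + 25) = -21*33/33 = -7*33/11 = -21*1 = -21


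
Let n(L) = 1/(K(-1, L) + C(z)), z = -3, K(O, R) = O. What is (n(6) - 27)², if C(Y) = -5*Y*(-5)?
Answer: 4214809/5776 ≈ 729.71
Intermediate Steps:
C(Y) = 25*Y
n(L) = -1/76 (n(L) = 1/(-1 + 25*(-3)) = 1/(-1 - 75) = 1/(-76) = -1/76)
(n(6) - 27)² = (-1/76 - 27)² = (-2053/76)² = 4214809/5776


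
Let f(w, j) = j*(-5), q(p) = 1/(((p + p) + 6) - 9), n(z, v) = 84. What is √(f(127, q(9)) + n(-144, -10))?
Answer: √753/3 ≈ 9.1469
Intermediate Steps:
q(p) = 1/(-3 + 2*p) (q(p) = 1/((2*p + 6) - 9) = 1/((6 + 2*p) - 9) = 1/(-3 + 2*p))
f(w, j) = -5*j
√(f(127, q(9)) + n(-144, -10)) = √(-5/(-3 + 2*9) + 84) = √(-5/(-3 + 18) + 84) = √(-5/15 + 84) = √(-5*1/15 + 84) = √(-⅓ + 84) = √(251/3) = √753/3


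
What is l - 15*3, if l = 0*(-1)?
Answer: -45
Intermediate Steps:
l = 0
l - 15*3 = 0 - 15*3 = 0 - 45 = -45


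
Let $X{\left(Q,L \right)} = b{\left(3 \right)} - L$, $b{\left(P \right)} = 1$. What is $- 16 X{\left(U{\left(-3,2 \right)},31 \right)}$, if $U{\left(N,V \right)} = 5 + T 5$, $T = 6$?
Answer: $480$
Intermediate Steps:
$U{\left(N,V \right)} = 35$ ($U{\left(N,V \right)} = 5 + 6 \cdot 5 = 5 + 30 = 35$)
$X{\left(Q,L \right)} = 1 - L$
$- 16 X{\left(U{\left(-3,2 \right)},31 \right)} = - 16 \left(1 - 31\right) = \left(-16\right) \left(-30\right) = 480$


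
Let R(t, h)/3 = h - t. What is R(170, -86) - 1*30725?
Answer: -31493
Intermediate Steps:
R(t, h) = -3*t + 3*h (R(t, h) = 3*(h - t) = -3*t + 3*h)
R(170, -86) - 1*30725 = (-3*170 + 3*(-86)) - 1*30725 = (-510 - 258) - 30725 = -768 - 30725 = -31493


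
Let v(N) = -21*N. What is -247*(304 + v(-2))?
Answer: -85462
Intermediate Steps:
-247*(304 + v(-2)) = -247*(304 - 21*(-2)) = -247*(304 + 42) = -247*346 = -85462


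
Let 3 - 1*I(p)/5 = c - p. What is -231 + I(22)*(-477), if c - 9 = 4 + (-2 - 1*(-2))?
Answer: -28851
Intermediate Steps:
c = 13 (c = 9 + (4 + (-2 - 1*(-2))) = 9 + (4 + (-2 + 2)) = 9 + (4 + 0) = 9 + 4 = 13)
I(p) = -50 + 5*p (I(p) = 15 - 5*(13 - p) = 15 + (-65 + 5*p) = -50 + 5*p)
-231 + I(22)*(-477) = -231 + (-50 + 5*22)*(-477) = -231 + (-50 + 110)*(-477) = -231 + 60*(-477) = -231 - 28620 = -28851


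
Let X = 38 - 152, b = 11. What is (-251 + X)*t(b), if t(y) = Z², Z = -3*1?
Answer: -3285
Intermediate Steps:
Z = -3
X = -114
t(y) = 9 (t(y) = (-3)² = 9)
(-251 + X)*t(b) = (-251 - 114)*9 = -365*9 = -3285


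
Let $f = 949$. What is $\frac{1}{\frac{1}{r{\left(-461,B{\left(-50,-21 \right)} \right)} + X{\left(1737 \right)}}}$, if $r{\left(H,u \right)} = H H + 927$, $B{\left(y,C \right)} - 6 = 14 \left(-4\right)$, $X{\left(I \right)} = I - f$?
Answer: $214236$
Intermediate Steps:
$X{\left(I \right)} = -949 + I$ ($X{\left(I \right)} = I - 949 = -949 + I$)
$B{\left(y,C \right)} = -50$ ($B{\left(y,C \right)} = 6 + 14 \left(-4\right) = 6 - 56 = -50$)
$r{\left(H,u \right)} = 927 + H^{2}$ ($r{\left(H,u \right)} = H^{2} + 927 = 927 + H^{2}$)
$\frac{1}{\frac{1}{r{\left(-461,B{\left(-50,-21 \right)} \right)} + X{\left(1737 \right)}}} = \frac{1}{\frac{1}{\left(927 + \left(-461\right)^{2}\right) + \left(-949 + 1737\right)}} = \frac{1}{\frac{1}{\left(927 + 212521\right) + 788}} = \frac{1}{\frac{1}{213448 + 788}} = \frac{1}{\frac{1}{214236}} = 214236$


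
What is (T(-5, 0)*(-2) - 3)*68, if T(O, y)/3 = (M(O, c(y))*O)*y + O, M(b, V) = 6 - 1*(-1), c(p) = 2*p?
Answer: 1836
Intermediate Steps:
M(b, V) = 7 (M(b, V) = 6 + 1 = 7)
T(O, y) = 3*O + 21*O*y (T(O, y) = 3*((7*O)*y + O) = 3*(7*O*y + O) = 3*(O + 7*O*y) = 3*O + 21*O*y)
(T(-5, 0)*(-2) - 3)*68 = ((3*(-5)*(1 + 7*0))*(-2) - 3)*68 = ((3*(-5)*(1 + 0))*(-2) - 3)*68 = ((3*(-5)*1)*(-2) - 3)*68 = (-15*(-2) - 3)*68 = (30 - 3)*68 = 27*68 = 1836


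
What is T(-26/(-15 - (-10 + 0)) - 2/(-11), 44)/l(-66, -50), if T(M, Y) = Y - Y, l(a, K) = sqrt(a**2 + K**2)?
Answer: 0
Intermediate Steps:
l(a, K) = sqrt(K**2 + a**2)
T(M, Y) = 0
T(-26/(-15 - (-10 + 0)) - 2/(-11), 44)/l(-66, -50) = 0/(sqrt((-50)**2 + (-66)**2)) = 0/(sqrt(2500 + 4356)) = 0/(sqrt(6856)) = 0/((2*sqrt(1714))) = 0*(sqrt(1714)/3428) = 0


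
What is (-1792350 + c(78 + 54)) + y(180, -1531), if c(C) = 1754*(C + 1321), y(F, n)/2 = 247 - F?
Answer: 756346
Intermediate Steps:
y(F, n) = 494 - 2*F (y(F, n) = 2*(247 - F) = 494 - 2*F)
c(C) = 2317034 + 1754*C (c(C) = 1754*(1321 + C) = 2317034 + 1754*C)
(-1792350 + c(78 + 54)) + y(180, -1531) = (-1792350 + (2317034 + 1754*(78 + 54))) + (494 - 2*180) = (-1792350 + (2317034 + 1754*132)) + (494 - 360) = (-1792350 + (2317034 + 231528)) + 134 = (-1792350 + 2548562) + 134 = 756212 + 134 = 756346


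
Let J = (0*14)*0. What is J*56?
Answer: 0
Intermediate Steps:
J = 0 (J = 0*0 = 0)
J*56 = 0*56 = 0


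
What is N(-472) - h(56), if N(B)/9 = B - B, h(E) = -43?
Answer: 43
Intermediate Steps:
N(B) = 0 (N(B) = 9*(B - B) = 9*0 = 0)
N(-472) - h(56) = 0 - 1*(-43) = 0 + 43 = 43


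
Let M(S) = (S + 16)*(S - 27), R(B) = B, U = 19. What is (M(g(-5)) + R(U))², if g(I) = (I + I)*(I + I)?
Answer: 72029169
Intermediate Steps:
g(I) = 4*I² (g(I) = (2*I)*(2*I) = 4*I²)
M(S) = (-27 + S)*(16 + S) (M(S) = (16 + S)*(-27 + S) = (-27 + S)*(16 + S))
(M(g(-5)) + R(U))² = ((-432 + (4*(-5)²)² - 44*(-5)²) + 19)² = ((-432 + (4*25)² - 44*25) + 19)² = ((-432 + 100² - 11*100) + 19)² = ((-432 + 10000 - 1100) + 19)² = (8468 + 19)² = 8487² = 72029169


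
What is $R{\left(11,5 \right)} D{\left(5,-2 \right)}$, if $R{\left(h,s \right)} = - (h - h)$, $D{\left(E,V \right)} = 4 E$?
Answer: $0$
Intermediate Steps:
$R{\left(h,s \right)} = 0$ ($R{\left(h,s \right)} = \left(-1\right) 0 = 0$)
$R{\left(11,5 \right)} D{\left(5,-2 \right)} = 0 \cdot 4 \cdot 5 = 0 \cdot 20 = 0$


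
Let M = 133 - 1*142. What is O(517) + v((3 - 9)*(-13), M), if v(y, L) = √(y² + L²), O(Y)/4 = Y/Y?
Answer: 4 + 3*√685 ≈ 82.518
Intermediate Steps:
M = -9 (M = 133 - 142 = -9)
O(Y) = 4 (O(Y) = 4*(Y/Y) = 4*1 = 4)
v(y, L) = √(L² + y²)
O(517) + v((3 - 9)*(-13), M) = 4 + √((-9)² + ((3 - 9)*(-13))²) = 4 + √(81 + (-6*(-13))²) = 4 + √(81 + 78²) = 4 + √(81 + 6084) = 4 + √6165 = 4 + 3*√685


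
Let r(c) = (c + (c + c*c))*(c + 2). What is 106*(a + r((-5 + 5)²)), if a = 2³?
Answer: 848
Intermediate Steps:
r(c) = (2 + c)*(c² + 2*c) (r(c) = (c + (c + c²))*(2 + c) = (c² + 2*c)*(2 + c) = (2 + c)*(c² + 2*c))
a = 8
106*(a + r((-5 + 5)²)) = 106*(8 + (-5 + 5)²*(4 + ((-5 + 5)²)² + 4*(-5 + 5)²)) = 106*(8 + 0²*(4 + (0²)² + 4*0²)) = 106*(8 + 0*(4 + 0² + 4*0)) = 106*(8 + 0*(4 + 0 + 0)) = 106*(8 + 0*4) = 106*(8 + 0) = 106*8 = 848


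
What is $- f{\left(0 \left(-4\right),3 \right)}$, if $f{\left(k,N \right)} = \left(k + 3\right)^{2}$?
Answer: $-9$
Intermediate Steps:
$f{\left(k,N \right)} = \left(3 + k\right)^{2}$
$- f{\left(0 \left(-4\right),3 \right)} = - \left(3 + 0 \left(-4\right)\right)^{2} = - \left(3 + 0\right)^{2} = - 3^{2} = \left(-1\right) 9 = -9$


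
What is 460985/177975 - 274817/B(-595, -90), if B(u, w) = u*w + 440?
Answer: -137268431/54907830 ≈ -2.5000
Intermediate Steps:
B(u, w) = 440 + u*w
460985/177975 - 274817/B(-595, -90) = 460985/177975 - 274817/(440 - 595*(-90)) = 460985*(1/177975) - 274817/(440 + 53550) = 13171/5085 - 274817/53990 = -137268431/54907830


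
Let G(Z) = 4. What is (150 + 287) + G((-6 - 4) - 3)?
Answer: 441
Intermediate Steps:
(150 + 287) + G((-6 - 4) - 3) = (150 + 287) + 4 = 437 + 4 = 441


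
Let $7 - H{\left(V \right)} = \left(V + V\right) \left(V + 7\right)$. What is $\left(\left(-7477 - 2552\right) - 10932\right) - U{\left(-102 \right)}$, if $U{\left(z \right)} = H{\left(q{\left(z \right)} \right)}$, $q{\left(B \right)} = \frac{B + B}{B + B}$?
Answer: $-20952$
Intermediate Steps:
$q{\left(B \right)} = 1$ ($q{\left(B \right)} = \frac{2 B}{2 B} = 2 B \frac{1}{2 B} = 1$)
$H{\left(V \right)} = 7 - 2 V \left(7 + V\right)$ ($H{\left(V \right)} = 7 - \left(V + V\right) \left(V + 7\right) = 7 - 2 V \left(7 + V\right)$)
$U{\left(z \right)} = -9$ ($U{\left(z \right)} = 7 - 14 - 2 \cdot 1^{2} = 7 - 14 - 2 = -9$)
$\left(\left(-7477 - 2552\right) - 10932\right) - U{\left(-102 \right)} = \left(\left(-7477 - 2552\right) - 10932\right) - -9 = \left(-10029 - 10932\right) + 9 = -20961 + 9 = -20952$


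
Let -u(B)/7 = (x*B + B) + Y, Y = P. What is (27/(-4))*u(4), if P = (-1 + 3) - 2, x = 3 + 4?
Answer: 1512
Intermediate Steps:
x = 7
P = 0 (P = 2 - 2 = 0)
Y = 0
u(B) = -56*B (u(B) = -7*((7*B + B) + 0) = -7*(8*B + 0) = -56*B)
(27/(-4))*u(4) = (27/(-4))*(-56*4) = (27*(-1/4))*(-224) = -27/4*(-224) = 1512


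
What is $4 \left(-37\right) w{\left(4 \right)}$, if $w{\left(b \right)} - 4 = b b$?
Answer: $-2960$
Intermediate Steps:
$w{\left(b \right)} = 4 + b^{2}$ ($w{\left(b \right)} = 4 + b b = 4 + b^{2}$)
$4 \left(-37\right) w{\left(4 \right)} = 4 \left(-37\right) \left(4 + 4^{2}\right) = - 148 \left(4 + 16\right) = \left(-148\right) 20 = -2960$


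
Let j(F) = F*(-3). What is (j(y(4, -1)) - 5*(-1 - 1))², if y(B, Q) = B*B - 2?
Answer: 1024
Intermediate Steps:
y(B, Q) = -2 + B² (y(B, Q) = B² - 2 = -2 + B²)
j(F) = -3*F
(j(y(4, -1)) - 5*(-1 - 1))² = (-3*(-2 + 4²) - 5*(-1 - 1))² = (-3*(-2 + 16) - 5*(-2))² = (-3*14 + 10)² = (-42 + 10)² = (-32)² = 1024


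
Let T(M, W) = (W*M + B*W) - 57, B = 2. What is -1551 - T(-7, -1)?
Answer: -1499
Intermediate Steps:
T(M, W) = -57 + 2*W + M*W (T(M, W) = (W*M + 2*W) - 57 = (M*W + 2*W) - 57 = (2*W + M*W) - 57 = -57 + 2*W + M*W)
-1551 - T(-7, -1) = -1551 - (-57 + 2*(-1) - 7*(-1)) = -1551 - (-57 - 2 + 7) = -1551 - 1*(-52) = -1551 + 52 = -1499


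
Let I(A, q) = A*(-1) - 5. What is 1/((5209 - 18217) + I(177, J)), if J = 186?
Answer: -1/13190 ≈ -7.5815e-5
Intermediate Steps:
I(A, q) = -5 - A (I(A, q) = -A - 5 = -5 - A)
1/((5209 - 18217) + I(177, J)) = 1/((5209 - 18217) + (-5 - 1*177)) = 1/(-13008 + (-5 - 177)) = 1/(-13008 - 182) = 1/(-13190) = -1/13190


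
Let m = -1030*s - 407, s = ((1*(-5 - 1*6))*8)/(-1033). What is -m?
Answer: 511071/1033 ≈ 494.74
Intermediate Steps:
s = 88/1033 (s = ((1*(-5 - 6))*8)*(-1/1033) = ((1*(-11))*8)*(-1/1033) = -11*8*(-1/1033) = -88*(-1/1033) = 88/1033 ≈ 0.085189)
m = -511071/1033 (m = -1030*88/1033 - 407 = -90640/1033 - 407 = -511071/1033 ≈ -494.74)
-m = -1*(-511071/1033) = 511071/1033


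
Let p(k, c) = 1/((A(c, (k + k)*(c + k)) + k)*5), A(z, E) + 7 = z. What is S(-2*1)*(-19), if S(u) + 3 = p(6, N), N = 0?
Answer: 304/5 ≈ 60.800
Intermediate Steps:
A(z, E) = -7 + z
p(k, c) = 1/(-35 + 5*c + 5*k) (p(k, c) = 1/(((-7 + c) + k)*5) = 1/((-7 + c + k)*5) = 1/(-35 + 5*c + 5*k))
S(u) = -16/5 (S(u) = -3 + 1/(5*(-7 + 0 + 6)) = -3 + (1/5)/(-1) = -3 + (1/5)*(-1) = -3 - 1/5 = -16/5)
S(-2*1)*(-19) = -16/5*(-19) = 304/5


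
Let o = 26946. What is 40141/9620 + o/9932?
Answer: 12651941/1837420 ≈ 6.8857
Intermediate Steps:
40141/9620 + o/9932 = 40141/9620 + 26946/9932 = 40141*(1/9620) + 26946*(1/9932) = 40141/9620 + 13473/4966 = 12651941/1837420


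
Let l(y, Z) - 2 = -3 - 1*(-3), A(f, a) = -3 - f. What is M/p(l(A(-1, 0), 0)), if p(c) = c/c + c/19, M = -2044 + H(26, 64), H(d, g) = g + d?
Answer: -37126/21 ≈ -1767.9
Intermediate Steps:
H(d, g) = d + g
l(y, Z) = 2 (l(y, Z) = 2 + (-3 - 1*(-3)) = 2 + (-3 + 3) = 2 + 0 = 2)
M = -1954 (M = -2044 + (26 + 64) = -2044 + 90 = -1954)
p(c) = 1 + c/19 (p(c) = 1 + c*(1/19) = 1 + c/19)
M/p(l(A(-1, 0), 0)) = -1954/(1 + (1/19)*2) = -1954/(1 + 2/19) = -1954/21/19 = -1954*19/21 = -37126/21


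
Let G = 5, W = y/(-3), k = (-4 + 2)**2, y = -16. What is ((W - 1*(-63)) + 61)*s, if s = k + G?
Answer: 1164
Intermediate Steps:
k = 4 (k = (-2)**2 = 4)
W = 16/3 (W = -16/(-3) = -16*(-1/3) = 16/3 ≈ 5.3333)
s = 9 (s = 4 + 5 = 9)
((W - 1*(-63)) + 61)*s = ((16/3 - 1*(-63)) + 61)*9 = ((16/3 + 63) + 61)*9 = (205/3 + 61)*9 = (388/3)*9 = 1164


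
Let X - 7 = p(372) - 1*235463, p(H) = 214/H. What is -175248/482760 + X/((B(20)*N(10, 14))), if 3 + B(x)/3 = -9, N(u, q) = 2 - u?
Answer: -32641545373/39908160 ≈ -817.92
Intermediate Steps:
X = -43794709/186 (X = 7 + (214/372 - 1*235463) = 7 + (214*(1/372) - 235463) = 7 + (107/186 - 235463) = 7 - 43796011/186 = -43794709/186 ≈ -2.3546e+5)
B(x) = -36 (B(x) = -9 + 3*(-9) = -9 - 27 = -36)
-175248/482760 + X/((B(20)*N(10, 14))) = -175248/482760 - 43794709*(-1/(36*(2 - 1*10)))/186 = -175248*1/482760 - 43794709*(-1/(36*(2 - 10)))/186 = -2434/6705 - 43794709/(186*((-36*(-8)))) = -2434/6705 - 43794709/186/288 = -2434/6705 - 43794709/186*1/288 = -2434/6705 - 43794709/53568 = -32641545373/39908160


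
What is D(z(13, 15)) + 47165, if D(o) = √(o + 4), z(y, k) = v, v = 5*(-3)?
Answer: 47165 + I*√11 ≈ 47165.0 + 3.3166*I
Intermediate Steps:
v = -15
z(y, k) = -15
D(o) = √(4 + o)
D(z(13, 15)) + 47165 = √(4 - 15) + 47165 = √(-11) + 47165 = I*√11 + 47165 = 47165 + I*√11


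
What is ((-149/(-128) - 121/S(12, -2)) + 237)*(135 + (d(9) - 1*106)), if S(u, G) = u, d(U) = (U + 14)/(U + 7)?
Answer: 42652921/6144 ≈ 6942.2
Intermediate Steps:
d(U) = (14 + U)/(7 + U)
((-149/(-128) - 121/S(12, -2)) + 237)*(135 + (d(9) - 1*106)) = ((-149/(-128) - 121/12) + 237)*(135 + ((14 + 9)/(7 + 9) - 1*106)) = ((-149*(-1/128) - 121*1/12) + 237)*(135 + (23/16 - 106)) = ((149/128 - 121/12) + 237)*(135 + ((1/16)*23 - 106)) = (-3425/384 + 237)*(135 + (23/16 - 106)) = 87583*(135 - 1673/16)/384 = (87583/384)*(487/16) = 42652921/6144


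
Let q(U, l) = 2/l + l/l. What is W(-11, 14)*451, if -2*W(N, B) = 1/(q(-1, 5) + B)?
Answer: -205/14 ≈ -14.643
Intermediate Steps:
q(U, l) = 1 + 2/l (q(U, l) = 2/l + 1 = 1 + 2/l)
W(N, B) = -1/(2*(7/5 + B)) (W(N, B) = -1/(2*((2 + 5)/5 + B)) = -1/(2*((⅕)*7 + B)) = -1/(2*(7/5 + B)))
W(-11, 14)*451 = -5/(14 + 10*14)*451 = -5/(14 + 140)*451 = -5/154*451 = -205/14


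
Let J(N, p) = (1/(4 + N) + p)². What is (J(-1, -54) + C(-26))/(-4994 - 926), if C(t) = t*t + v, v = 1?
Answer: -16007/26640 ≈ -0.60086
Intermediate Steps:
J(N, p) = (p + 1/(4 + N))²
C(t) = 1 + t² (C(t) = t*t + 1 = t² + 1 = 1 + t²)
(J(-1, -54) + C(-26))/(-4994 - 926) = ((1 + 4*(-54) - 1*(-54))²/(4 - 1)² + (1 + (-26)²))/(-4994 - 926) = ((1 - 216 + 54)²/3² + (1 + 676))/(-5920) = ((⅑)*(-161)² + 677)*(-1/5920) = ((⅑)*25921 + 677)*(-1/5920) = (25921/9 + 677)*(-1/5920) = (32014/9)*(-1/5920) = -16007/26640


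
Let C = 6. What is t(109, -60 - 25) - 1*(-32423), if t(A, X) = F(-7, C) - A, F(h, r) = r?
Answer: 32320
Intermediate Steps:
t(A, X) = 6 - A
t(109, -60 - 25) - 1*(-32423) = (6 - 1*109) - 1*(-32423) = (6 - 109) + 32423 = -103 + 32423 = 32320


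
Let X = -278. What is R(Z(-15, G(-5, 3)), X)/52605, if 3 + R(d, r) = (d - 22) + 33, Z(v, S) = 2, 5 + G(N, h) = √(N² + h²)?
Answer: 2/10521 ≈ 0.00019010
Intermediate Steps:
G(N, h) = -5 + √(N² + h²)
R(d, r) = 8 + d (R(d, r) = -3 + ((d - 22) + 33) = -3 + ((-22 + d) + 33) = -3 + (11 + d) = 8 + d)
R(Z(-15, G(-5, 3)), X)/52605 = (8 + 2)/52605 = 10*(1/52605) = 2/10521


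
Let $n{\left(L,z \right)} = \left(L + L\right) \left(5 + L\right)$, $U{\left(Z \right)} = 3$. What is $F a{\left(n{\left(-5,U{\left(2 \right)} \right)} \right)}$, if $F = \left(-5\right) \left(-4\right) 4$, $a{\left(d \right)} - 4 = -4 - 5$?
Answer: $-400$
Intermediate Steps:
$n{\left(L,z \right)} = 2 L \left(5 + L\right)$
$a{\left(d \right)} = -5$ ($a{\left(d \right)} = 4 - 9 = -5$)
$F = 80$ ($F = 20 \cdot 4 = 80$)
$F a{\left(n{\left(-5,U{\left(2 \right)} \right)} \right)} = 80 \left(-5\right) = -400$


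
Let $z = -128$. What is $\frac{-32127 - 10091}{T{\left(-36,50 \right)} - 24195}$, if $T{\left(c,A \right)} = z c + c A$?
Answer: $\frac{42218}{21387} \approx 1.974$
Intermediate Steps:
$T{\left(c,A \right)} = - 128 c + A c$ ($T{\left(c,A \right)} = - 128 c + c A = - 128 c + A c$)
$\frac{-32127 - 10091}{T{\left(-36,50 \right)} - 24195} = \frac{-32127 - 10091}{- 36 \left(-128 + 50\right) - 24195} = - \frac{42218}{\left(-36\right) \left(-78\right) - 24195} = - \frac{42218}{2808 - 24195} = - \frac{42218}{-21387} = \left(-42218\right) \left(- \frac{1}{21387}\right) = \frac{42218}{21387}$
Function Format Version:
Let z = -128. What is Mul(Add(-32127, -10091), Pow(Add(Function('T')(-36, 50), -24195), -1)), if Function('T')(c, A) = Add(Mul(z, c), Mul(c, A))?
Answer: Rational(42218, 21387) ≈ 1.9740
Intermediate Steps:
Function('T')(c, A) = Add(Mul(-128, c), Mul(A, c)) (Function('T')(c, A) = Add(Mul(-128, c), Mul(c, A)) = Add(Mul(-128, c), Mul(A, c)))
Mul(Add(-32127, -10091), Pow(Add(Function('T')(-36, 50), -24195), -1)) = Mul(Add(-32127, -10091), Pow(Add(Mul(-36, Add(-128, 50)), -24195), -1)) = Mul(-42218, Pow(Add(Mul(-36, -78), -24195), -1)) = Mul(-42218, Pow(Add(2808, -24195), -1)) = Mul(-42218, Pow(-21387, -1)) = Mul(-42218, Rational(-1, 21387)) = Rational(42218, 21387)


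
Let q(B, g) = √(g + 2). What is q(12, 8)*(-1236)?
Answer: -1236*√10 ≈ -3908.6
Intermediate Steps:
q(B, g) = √(2 + g)
q(12, 8)*(-1236) = √(2 + 8)*(-1236) = √10*(-1236) = -1236*√10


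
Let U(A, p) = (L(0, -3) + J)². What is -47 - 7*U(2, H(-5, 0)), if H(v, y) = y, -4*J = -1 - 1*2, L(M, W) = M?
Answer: -815/16 ≈ -50.938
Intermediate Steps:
J = ¾ (J = -(-1 - 1*2)/4 = -(-1 - 2)/4 = -¼*(-3) = ¾ ≈ 0.75000)
U(A, p) = 9/16 (U(A, p) = (0 + ¾)² = (¾)² = 9/16)
-47 - 7*U(2, H(-5, 0)) = -47 - 7*9/16 = -47 - 63/16 = -815/16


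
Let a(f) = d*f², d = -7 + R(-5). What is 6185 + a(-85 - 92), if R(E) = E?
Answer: -369763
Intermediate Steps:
d = -12 (d = -7 - 5 = -12)
a(f) = -12*f²
6185 + a(-85 - 92) = 6185 - 12*(-85 - 92)² = 6185 - 12*(-177)² = 6185 - 12*31329 = 6185 - 375948 = -369763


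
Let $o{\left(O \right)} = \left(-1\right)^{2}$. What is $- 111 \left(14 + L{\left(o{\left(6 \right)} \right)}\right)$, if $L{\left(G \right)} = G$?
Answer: $-1665$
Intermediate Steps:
$o{\left(O \right)} = 1$
$- 111 \left(14 + L{\left(o{\left(6 \right)} \right)}\right) = - 111 \left(14 + 1\right) = \left(-111\right) 15 = -1665$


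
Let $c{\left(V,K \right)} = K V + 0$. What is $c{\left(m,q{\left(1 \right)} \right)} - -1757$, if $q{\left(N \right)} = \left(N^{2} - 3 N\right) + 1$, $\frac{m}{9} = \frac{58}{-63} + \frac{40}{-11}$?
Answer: $\frac{138447}{77} \approx 1798.0$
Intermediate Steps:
$m = - \frac{3158}{77}$ ($m = 9 \left(\frac{58}{-63} + \frac{40}{-11}\right) = 9 \left(58 \left(- \frac{1}{63}\right) + 40 \left(- \frac{1}{11}\right)\right) = 9 \left(- \frac{58}{63} - \frac{40}{11}\right) = 9 \left(- \frac{3158}{693}\right) = - \frac{3158}{77} \approx -41.013$)
$q{\left(N \right)} = 1 + N^{2} - 3 N$
$c{\left(V,K \right)} = K V$
$c{\left(m,q{\left(1 \right)} \right)} - -1757 = \left(1 + 1^{2} - 3\right) \left(- \frac{3158}{77}\right) - -1757 = \left(1 + 1 - 3\right) \left(- \frac{3158}{77}\right) + 1757 = \left(-1\right) \left(- \frac{3158}{77}\right) + 1757 = \frac{3158}{77} + 1757 = \frac{138447}{77}$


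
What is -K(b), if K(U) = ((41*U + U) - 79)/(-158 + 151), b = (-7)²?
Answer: 1979/7 ≈ 282.71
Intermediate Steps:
b = 49
K(U) = 79/7 - 6*U (K(U) = (42*U - 79)/(-7) = (-79 + 42*U)*(-⅐) = 79/7 - 6*U)
-K(b) = -(79/7 - 6*49) = -(79/7 - 294) = -1*(-1979/7) = 1979/7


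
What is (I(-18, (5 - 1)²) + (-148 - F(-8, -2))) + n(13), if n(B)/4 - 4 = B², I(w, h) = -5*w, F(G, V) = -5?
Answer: 639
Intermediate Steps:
n(B) = 16 + 4*B²
(I(-18, (5 - 1)²) + (-148 - F(-8, -2))) + n(13) = (-5*(-18) + (-148 - 1*(-5))) + (16 + 4*13²) = (90 + (-148 + 5)) + (16 + 4*169) = (90 - 143) + (16 + 676) = -53 + 692 = 639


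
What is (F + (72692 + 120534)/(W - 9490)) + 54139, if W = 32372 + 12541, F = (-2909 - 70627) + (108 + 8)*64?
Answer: -423926353/35423 ≈ -11968.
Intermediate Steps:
F = -66112 (F = -73536 + 116*64 = -73536 + 7424 = -66112)
W = 44913
(F + (72692 + 120534)/(W - 9490)) + 54139 = (-66112 + (72692 + 120534)/(44913 - 9490)) + 54139 = (-66112 + 193226/35423) + 54139 = -2341692150/35423 + 54139 = -423926353/35423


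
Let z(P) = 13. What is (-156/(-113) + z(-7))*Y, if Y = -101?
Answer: -164125/113 ≈ -1452.4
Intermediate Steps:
(-156/(-113) + z(-7))*Y = (-156/(-113) + 13)*(-101) = (-156*(-1/113) + 13)*(-101) = (156/113 + 13)*(-101) = (1625/113)*(-101) = -164125/113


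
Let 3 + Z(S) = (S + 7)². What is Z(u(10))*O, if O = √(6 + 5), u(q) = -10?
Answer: 6*√11 ≈ 19.900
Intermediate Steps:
O = √11 ≈ 3.3166
Z(S) = -3 + (7 + S)² (Z(S) = -3 + (S + 7)² = -3 + (7 + S)²)
Z(u(10))*O = (-3 + (7 - 10)²)*√11 = (-3 + (-3)²)*√11 = (-3 + 9)*√11 = 6*√11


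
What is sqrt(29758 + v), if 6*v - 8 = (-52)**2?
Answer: sqrt(30210) ≈ 173.81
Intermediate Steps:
v = 452 (v = 4/3 + (1/6)*(-52)**2 = 4/3 + (1/6)*2704 = 4/3 + 1352/3 = 452)
sqrt(29758 + v) = sqrt(29758 + 452) = sqrt(30210)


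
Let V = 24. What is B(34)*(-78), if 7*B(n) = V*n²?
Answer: -2164032/7 ≈ -3.0915e+5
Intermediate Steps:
B(n) = 24*n²/7 (B(n) = (24*n²)/7 = 24*n²/7)
B(34)*(-78) = ((24/7)*34²)*(-78) = ((24/7)*1156)*(-78) = (27744/7)*(-78) = -2164032/7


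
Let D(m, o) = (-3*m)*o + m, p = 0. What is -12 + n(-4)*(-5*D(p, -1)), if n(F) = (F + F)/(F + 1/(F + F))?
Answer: -12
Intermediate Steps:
n(F) = 2*F/(F + 1/(2*F)) (n(F) = (2*F)/(F + 1/(2*F)) = 2*F/(F + 1/(2*F)))
D(m, o) = m - 3*m*o (D(m, o) = -3*m*o + m = m - 3*m*o)
-12 + n(-4)*(-5*D(p, -1)) = -12 + (4*(-4)**2/(1 + 2*(-4)**2))*(-0*(1 - 3*(-1))) = -12 + (4*16/(1 + 2*16))*(-0*(1 + 3)) = -12 + (4*16/(1 + 32))*(-0*4) = -12 + (4*16/33)*(-5*0) = -12 + (4*16*(1/33))*0 = -12 + (64/33)*0 = -12 + 0 = -12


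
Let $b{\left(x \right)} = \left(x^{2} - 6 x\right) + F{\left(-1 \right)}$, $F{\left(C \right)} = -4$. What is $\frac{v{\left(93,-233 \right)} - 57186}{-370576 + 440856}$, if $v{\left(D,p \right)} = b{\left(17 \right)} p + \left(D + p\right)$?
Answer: $- \frac{19993}{14056} \approx -1.4224$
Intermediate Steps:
$b{\left(x \right)} = -4 + x^{2} - 6 x$ ($b{\left(x \right)} = \left(x^{2} - 6 x\right) - 4 = -4 + x^{2} - 6 x$)
$v{\left(D,p \right)} = D + 184 p$ ($v{\left(D,p \right)} = \left(-4 + 17^{2} - 102\right) p + \left(D + p\right) = \left(-4 + 289 - 102\right) p + \left(D + p\right) = 183 p + \left(D + p\right) = D + 184 p$)
$\frac{v{\left(93,-233 \right)} - 57186}{-370576 + 440856} = \frac{\left(93 + 184 \left(-233\right)\right) - 57186}{-370576 + 440856} = \frac{\left(93 - 42872\right) - 57186}{70280} = \left(-42779 - 57186\right) \frac{1}{70280} = \left(-99965\right) \frac{1}{70280} = - \frac{19993}{14056}$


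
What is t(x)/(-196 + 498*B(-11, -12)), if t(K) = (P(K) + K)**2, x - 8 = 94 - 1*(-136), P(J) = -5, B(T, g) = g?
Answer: -54289/6172 ≈ -8.7960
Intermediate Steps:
x = 238 (x = 8 + (94 - 1*(-136)) = 8 + (94 + 136) = 8 + 230 = 238)
t(K) = (-5 + K)**2
t(x)/(-196 + 498*B(-11, -12)) = (-5 + 238)**2/(-196 + 498*(-12)) = 233**2/(-196 - 5976) = 54289/(-6172) = 54289*(-1/6172) = -54289/6172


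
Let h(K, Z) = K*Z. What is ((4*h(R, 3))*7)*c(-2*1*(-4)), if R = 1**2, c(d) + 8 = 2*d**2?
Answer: 10080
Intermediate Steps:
c(d) = -8 + 2*d**2
R = 1
((4*h(R, 3))*7)*c(-2*1*(-4)) = ((4*(1*3))*7)*(-8 + 2*(-2*1*(-4))**2) = ((4*3)*7)*(-8 + 2*(-2*(-4))**2) = (12*7)*(-8 + 2*8**2) = 84*(-8 + 2*64) = 84*(-8 + 128) = 84*120 = 10080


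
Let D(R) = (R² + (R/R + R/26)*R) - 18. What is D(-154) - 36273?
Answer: -153619/13 ≈ -11817.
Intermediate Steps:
D(R) = -18 + R² + R*(1 + R/26) (D(R) = (R² + (1 + R*(1/26))*R) - 18 = (R² + (1 + R/26)*R) - 18 = (R² + R*(1 + R/26)) - 18 = -18 + R² + R*(1 + R/26))
D(-154) - 36273 = (-18 - 154 + (27/26)*(-154)²) - 36273 = (-18 - 154 + (27/26)*23716) - 36273 = (-18 - 154 + 320166/13) - 36273 = 317930/13 - 36273 = -153619/13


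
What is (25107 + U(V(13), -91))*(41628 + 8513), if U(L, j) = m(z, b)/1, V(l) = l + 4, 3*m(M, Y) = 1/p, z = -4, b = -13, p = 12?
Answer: 45320093273/36 ≈ 1.2589e+9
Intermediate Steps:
m(M, Y) = 1/36 (m(M, Y) = (⅓)/12 = (⅓)*(1/12) = 1/36)
V(l) = 4 + l
U(L, j) = 1/36 (U(L, j) = (1/36)/1 = (1/36)*1 = 1/36)
(25107 + U(V(13), -91))*(41628 + 8513) = (25107 + 1/36)*(41628 + 8513) = (903853/36)*50141 = 45320093273/36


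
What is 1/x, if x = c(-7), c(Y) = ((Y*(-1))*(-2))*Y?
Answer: 1/98 ≈ 0.010204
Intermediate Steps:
c(Y) = 2*Y² (c(Y) = (-Y*(-2))*Y = (2*Y)*Y = 2*Y²)
x = 98 (x = 2*(-7)² = 2*49 = 98)
1/x = 1/98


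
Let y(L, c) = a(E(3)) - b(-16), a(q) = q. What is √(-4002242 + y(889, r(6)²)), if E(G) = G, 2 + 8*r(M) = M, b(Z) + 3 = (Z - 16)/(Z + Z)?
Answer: 3*I*√444693 ≈ 2000.6*I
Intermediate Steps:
b(Z) = -3 + (-16 + Z)/(2*Z) (b(Z) = -3 + (Z - 16)/(Z + Z) = -3 + (-16 + Z)/((2*Z)) = -3 + (-16 + Z)*(1/(2*Z)) = -3 + (-16 + Z)/(2*Z))
r(M) = -¼ + M/8
y(L, c) = 5 (y(L, c) = 3 - (-5/2 - 8/(-16)) = 3 - (-5/2 - 8*(-1/16)) = 3 - (-5/2 + ½) = 3 - 1*(-2) = 3 + 2 = 5)
√(-4002242 + y(889, r(6)²)) = √(-4002242 + 5) = √(-4002237) = 3*I*√444693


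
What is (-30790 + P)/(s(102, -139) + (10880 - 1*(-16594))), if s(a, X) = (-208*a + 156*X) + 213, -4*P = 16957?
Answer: 140117/60852 ≈ 2.3026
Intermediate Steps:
P = -16957/4 (P = -1/4*16957 = -16957/4 ≈ -4239.3)
s(a, X) = 213 - 208*a + 156*X
(-30790 + P)/(s(102, -139) + (10880 - 1*(-16594))) = (-30790 - 16957/4)/((213 - 208*102 + 156*(-139)) + (10880 - 1*(-16594))) = -140117/(4*((213 - 21216 - 21684) + (10880 + 16594))) = -140117/(4*(-42687 + 27474)) = -140117/4/(-15213) = -140117/4*(-1/15213) = 140117/60852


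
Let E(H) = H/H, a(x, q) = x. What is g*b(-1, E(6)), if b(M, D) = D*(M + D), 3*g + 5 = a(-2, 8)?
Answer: 0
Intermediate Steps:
E(H) = 1
g = -7/3 (g = -5/3 + (⅓)*(-2) = -5/3 - ⅔ = -7/3 ≈ -2.3333)
b(M, D) = D*(D + M)
g*b(-1, E(6)) = -7*(1 - 1)/3 = -7*0/3 = -7/3*0 = 0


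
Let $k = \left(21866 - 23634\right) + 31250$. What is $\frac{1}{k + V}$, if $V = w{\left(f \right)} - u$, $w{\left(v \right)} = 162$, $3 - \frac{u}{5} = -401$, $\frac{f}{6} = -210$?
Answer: $\frac{1}{27624} \approx 3.62 \cdot 10^{-5}$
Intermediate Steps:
$f = -1260$ ($f = 6 \left(-210\right) = -1260$)
$u = 2020$ ($u = 15 - -2005 = 15 + 2005 = 2020$)
$V = -1858$ ($V = 162 - 2020 = -1858$)
$k = 29482$ ($k = -1768 + 31250 = 29482$)
$\frac{1}{k + V} = \frac{1}{29482 - 1858} = \frac{1}{27624}$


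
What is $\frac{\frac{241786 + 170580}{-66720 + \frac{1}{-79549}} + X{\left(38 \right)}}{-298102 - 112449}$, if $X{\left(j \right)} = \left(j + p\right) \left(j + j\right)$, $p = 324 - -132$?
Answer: $- \frac{199232325142930}{2179003242823831} \approx -0.091433$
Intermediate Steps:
$p = 456$ ($p = 324 + 132 = 456$)
$X{\left(j \right)} = 2 j \left(456 + j\right)$ ($X{\left(j \right)} = \left(j + 456\right) \left(j + j\right) = \left(456 + j\right) 2 j = 2 j \left(456 + j\right)$)
$\frac{\frac{241786 + 170580}{-66720 + \frac{1}{-79549}} + X{\left(38 \right)}}{-298102 - 112449} = \frac{\frac{241786 + 170580}{-66720 + \frac{1}{-79549}} + 2 \cdot 38 \left(456 + 38\right)}{-298102 - 112449} = \frac{\frac{412366}{-66720 - \frac{1}{79549}} + 2 \cdot 38 \cdot 494}{-410551} = \left(\frac{412366}{- \frac{5307509281}{79549}} + 37544\right) \left(- \frac{1}{410551}\right) = \left(412366 \left(- \frac{79549}{5307509281}\right) + 37544\right) \left(- \frac{1}{410551}\right) = \left(- \frac{32803302934}{5307509281} + 37544\right) \left(- \frac{1}{410551}\right) = \frac{199232325142930}{5307509281} \left(- \frac{1}{410551}\right) = - \frac{199232325142930}{2179003242823831}$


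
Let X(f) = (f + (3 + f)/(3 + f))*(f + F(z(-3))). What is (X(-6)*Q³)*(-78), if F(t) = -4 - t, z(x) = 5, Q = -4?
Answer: 374400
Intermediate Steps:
X(f) = (1 + f)*(-9 + f) (X(f) = (f + (3 + f)/(3 + f))*(f + (-4 - 1*5)) = (f + 1)*(f + (-4 - 5)) = (1 + f)*(f - 9) = (1 + f)*(-9 + f))
(X(-6)*Q³)*(-78) = ((-9 + (-6)² - 8*(-6))*(-4)³)*(-78) = ((-9 + 36 + 48)*(-64))*(-78) = (75*(-64))*(-78) = -4800*(-78) = 374400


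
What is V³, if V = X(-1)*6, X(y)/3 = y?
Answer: -5832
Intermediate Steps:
X(y) = 3*y
V = -18 (V = (3*(-1))*6 = -3*6 = -18)
V³ = (-18)³ = -5832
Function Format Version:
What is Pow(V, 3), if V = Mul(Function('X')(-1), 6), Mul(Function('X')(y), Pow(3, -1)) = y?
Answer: -5832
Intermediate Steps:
Function('X')(y) = Mul(3, y)
V = -18 (V = Mul(Mul(3, -1), 6) = Mul(-3, 6) = -18)
Pow(V, 3) = Pow(-18, 3) = -5832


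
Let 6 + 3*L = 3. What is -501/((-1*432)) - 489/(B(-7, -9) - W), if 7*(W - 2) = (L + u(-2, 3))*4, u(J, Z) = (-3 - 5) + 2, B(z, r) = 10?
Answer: -5701/144 ≈ -39.590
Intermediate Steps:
L = -1 (L = -2 + (1/3)*3 = -2 + 1 = -1)
u(J, Z) = -6 (u(J, Z) = -8 + 2 = -6)
W = -2 (W = 2 + ((-1 - 6)*4)/7 = 2 + (-7*4)/7 = 2 + (1/7)*(-28) = 2 - 4 = -2)
-501/((-1*432)) - 489/(B(-7, -9) - W) = -501/((-1*432)) - 489/(10 - 1*(-2)) = -501/(-432) - 489/(10 + 2) = -501*(-1/432) - 489/12 = 167/144 - 489*1/12 = 167/144 - 163/4 = -5701/144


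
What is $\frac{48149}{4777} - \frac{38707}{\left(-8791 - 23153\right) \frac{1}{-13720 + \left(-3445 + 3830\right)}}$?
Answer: $- \frac{821382651303}{50865496} \approx -16148.0$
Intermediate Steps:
$\frac{48149}{4777} - \frac{38707}{\left(-8791 - 23153\right) \frac{1}{-13720 + \left(-3445 + 3830\right)}} = 48149 \cdot \frac{1}{4777} - \frac{38707}{\left(-31944\right) \frac{1}{-13720 + 385}} = \frac{48149}{4777} - \frac{38707}{\left(-31944\right) \frac{1}{-13335}} = \frac{48149}{4777} - \frac{38707}{\left(-31944\right) \left(- \frac{1}{13335}\right)} = \frac{48149}{4777} - \frac{38707}{\frac{10648}{4445}} = \frac{48149}{4777} - \frac{172052615}{10648} = - \frac{821382651303}{50865496}$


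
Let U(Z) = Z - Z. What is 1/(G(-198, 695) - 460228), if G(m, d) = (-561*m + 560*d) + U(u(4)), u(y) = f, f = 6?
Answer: 1/40050 ≈ 2.4969e-5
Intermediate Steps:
u(y) = 6
U(Z) = 0
G(m, d) = -561*m + 560*d (G(m, d) = (-561*m + 560*d) + 0 = -561*m + 560*d)
1/(G(-198, 695) - 460228) = 1/((-561*(-198) + 560*695) - 460228) = 1/((111078 + 389200) - 460228) = 1/(500278 - 460228) = 1/40050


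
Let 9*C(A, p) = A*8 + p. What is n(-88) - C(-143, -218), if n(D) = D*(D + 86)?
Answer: 982/3 ≈ 327.33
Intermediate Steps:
C(A, p) = p/9 + 8*A/9 (C(A, p) = (A*8 + p)/9 = (8*A + p)/9 = (p + 8*A)/9 = p/9 + 8*A/9)
n(D) = D*(86 + D)
n(-88) - C(-143, -218) = -88*(86 - 88) - ((⅑)*(-218) + (8/9)*(-143)) = -88*(-2) - (-218/9 - 1144/9) = 176 - 1*(-454/3) = 176 + 454/3 = 982/3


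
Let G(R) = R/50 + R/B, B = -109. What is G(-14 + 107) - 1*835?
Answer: -4545263/5450 ≈ -833.99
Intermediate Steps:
G(R) = 59*R/5450 (G(R) = R/50 + R/(-109) = R*(1/50) + R*(-1/109) = R/50 - R/109 = 59*R/5450)
G(-14 + 107) - 1*835 = 59*(-14 + 107)/5450 - 1*835 = (59/5450)*93 - 835 = 5487/5450 - 835 = -4545263/5450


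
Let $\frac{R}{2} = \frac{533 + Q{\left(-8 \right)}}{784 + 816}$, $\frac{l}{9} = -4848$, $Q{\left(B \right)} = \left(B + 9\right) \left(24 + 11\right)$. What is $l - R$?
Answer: $- \frac{4363271}{100} \approx -43633.0$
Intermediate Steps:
$Q{\left(B \right)} = 315 + 35 B$ ($Q{\left(B \right)} = \left(9 + B\right) 35 = 315 + 35 B$)
$l = -43632$ ($l = 9 \left(-4848\right) = -43632$)
$R = \frac{71}{100}$ ($R = 2 \frac{533 + \left(315 + 35 \left(-8\right)\right)}{784 + 816} = 2 \frac{533 + \left(315 - 280\right)}{1600} = 2 \left(533 + 35\right) \frac{1}{1600} = 2 \cdot 568 \cdot \frac{1}{1600} = 2 \cdot \frac{71}{200} = \frac{71}{100} \approx 0.71$)
$l - R = -43632 - \frac{71}{100} = - \frac{4363271}{100}$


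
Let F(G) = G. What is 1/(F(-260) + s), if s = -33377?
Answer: -1/33637 ≈ -2.9729e-5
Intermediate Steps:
1/(F(-260) + s) = 1/(-260 - 33377) = 1/(-33637) = -1/33637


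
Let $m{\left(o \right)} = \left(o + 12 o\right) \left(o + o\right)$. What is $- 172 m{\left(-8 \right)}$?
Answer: $-286208$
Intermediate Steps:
$m{\left(o \right)} = 26 o^{2}$ ($m{\left(o \right)} = 13 o 2 o = 26 o^{2}$)
$- 172 m{\left(-8 \right)} = - 172 \cdot 26 \left(-8\right)^{2} = - 172 \cdot 26 \cdot 64 = \left(-172\right) 1664 = -286208$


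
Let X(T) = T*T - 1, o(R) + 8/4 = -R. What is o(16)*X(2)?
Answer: -54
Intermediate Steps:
o(R) = -2 - R
X(T) = -1 + T² (X(T) = T² - 1 = -1 + T²)
o(16)*X(2) = (-2 - 1*16)*(-1 + 2²) = (-2 - 16)*(-1 + 4) = -18*3 = -54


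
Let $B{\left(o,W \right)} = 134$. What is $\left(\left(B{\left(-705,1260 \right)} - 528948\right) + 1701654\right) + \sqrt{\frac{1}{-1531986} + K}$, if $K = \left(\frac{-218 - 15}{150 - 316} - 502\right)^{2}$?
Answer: $1172840 + \frac{\sqrt{4051736529248046970695}}{127154838} \approx 1.1733 \cdot 10^{6}$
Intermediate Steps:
$K = \frac{6905443801}{27556}$ ($K = \left(- \frac{233}{-166} - 502\right)^{2} = \left(\left(-233\right) \left(- \frac{1}{166}\right) - 502\right)^{2} = \left(\frac{233}{166} - 502\right)^{2} = \left(- \frac{83099}{166}\right)^{2} = \frac{6905443801}{27556} \approx 2.506 \cdot 10^{5}$)
$\left(\left(B{\left(-705,1260 \right)} - 528948\right) + 1701654\right) + \sqrt{\frac{1}{-1531986} + K} = \left(\left(134 - 528948\right) + 1701654\right) + \sqrt{\frac{1}{-1531986} + \frac{6905443801}{27556}} = \left(-528814 + 1701654\right) + \sqrt{- \frac{1}{1531986} + \frac{6905443801}{27556}} = 1172840 + \sqrt{\frac{5289521613445615}{21107703108}} = 1172840 + \frac{\sqrt{4051736529248046970695}}{127154838}$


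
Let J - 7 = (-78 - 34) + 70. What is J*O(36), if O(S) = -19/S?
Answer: 665/36 ≈ 18.472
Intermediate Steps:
J = -35 (J = 7 + ((-78 - 34) + 70) = 7 + (-112 + 70) = 7 - 42 = -35)
J*O(36) = -(-665)/36 = -35*(-19/36) = 665/36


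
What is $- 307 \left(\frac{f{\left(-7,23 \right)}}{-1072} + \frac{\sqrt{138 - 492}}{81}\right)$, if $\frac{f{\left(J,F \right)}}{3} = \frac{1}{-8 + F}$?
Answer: $\frac{307}{5360} - \frac{307 i \sqrt{354}}{81} \approx 0.057276 - 71.311 i$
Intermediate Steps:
$f{\left(J,F \right)} = \frac{3}{-8 + F}$
$- 307 \left(\frac{f{\left(-7,23 \right)}}{-1072} + \frac{\sqrt{138 - 492}}{81}\right) = - 307 \left(\frac{3 \frac{1}{-8 + 23}}{-1072} + \frac{\sqrt{138 - 492}}{81}\right) = - 307 \left(\frac{3}{15} \left(- \frac{1}{1072}\right) + \sqrt{-354} \cdot \frac{1}{81}\right) = - 307 \left(3 \cdot \frac{1}{15} \left(- \frac{1}{1072}\right) + i \sqrt{354} \cdot \frac{1}{81}\right) = - 307 \left(\frac{1}{5} \left(- \frac{1}{1072}\right) + \frac{i \sqrt{354}}{81}\right) = - 307 \left(- \frac{1}{5360} + \frac{i \sqrt{354}}{81}\right) = \frac{307}{5360} - \frac{307 i \sqrt{354}}{81}$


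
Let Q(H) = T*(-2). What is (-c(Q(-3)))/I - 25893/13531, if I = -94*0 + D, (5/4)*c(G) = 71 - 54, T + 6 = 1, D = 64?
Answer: -328781/154640 ≈ -2.1261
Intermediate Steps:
T = -5 (T = -6 + 1 = -5)
Q(H) = 10 (Q(H) = -5*(-2) = 10)
c(G) = 68/5 (c(G) = 4*(71 - 54)/5 = (⅘)*17 = 68/5)
I = 64 (I = -94*0 + 64 = 0 + 64 = 64)
(-c(Q(-3)))/I - 25893/13531 = -1*68/5/64 - 25893/13531 = -68/5*1/64 - 25893*1/13531 = -17/80 - 3699/1933 = -328781/154640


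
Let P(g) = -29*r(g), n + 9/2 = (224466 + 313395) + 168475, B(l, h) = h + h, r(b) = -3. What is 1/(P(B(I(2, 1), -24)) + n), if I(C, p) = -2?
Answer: 2/1412837 ≈ 1.4156e-6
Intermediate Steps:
B(l, h) = 2*h
n = 1412663/2 (n = -9/2 + ((224466 + 313395) + 168475) = -9/2 + (537861 + 168475) = -9/2 + 706336 = 1412663/2 ≈ 7.0633e+5)
P(g) = 87 (P(g) = -29*(-3) = 87)
1/(P(B(I(2, 1), -24)) + n) = 1/(87 + 1412663/2) = 1/(1412837/2) = 2/1412837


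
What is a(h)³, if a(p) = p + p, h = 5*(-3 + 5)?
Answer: 8000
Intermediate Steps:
h = 10 (h = 5*2 = 10)
a(p) = 2*p
a(h)³ = (2*10)³ = 20³ = 8000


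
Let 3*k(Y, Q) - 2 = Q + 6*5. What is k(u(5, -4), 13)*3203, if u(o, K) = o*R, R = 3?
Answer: 48045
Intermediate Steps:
u(o, K) = 3*o (u(o, K) = o*3 = 3*o)
k(Y, Q) = 32/3 + Q/3 (k(Y, Q) = ⅔ + (Q + 6*5)/3 = ⅔ + (Q + 30)/3 = ⅔ + (30 + Q)/3 = ⅔ + (10 + Q/3) = 32/3 + Q/3)
k(u(5, -4), 13)*3203 = (32/3 + (⅓)*13)*3203 = (32/3 + 13/3)*3203 = 15*3203 = 48045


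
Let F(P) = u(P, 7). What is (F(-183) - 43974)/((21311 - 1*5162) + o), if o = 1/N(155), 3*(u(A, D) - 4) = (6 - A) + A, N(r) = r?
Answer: -851880/312887 ≈ -2.7226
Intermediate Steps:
u(A, D) = 6 (u(A, D) = 4 + ((6 - A) + A)/3 = 4 + (⅓)*6 = 4 + 2 = 6)
o = 1/155 ≈ 0.0064516
F(P) = 6
(F(-183) - 43974)/((21311 - 1*5162) + o) = (6 - 43974)/((21311 - 1*5162) + 1/155) = -43968/((21311 - 5162) + 1/155) = -43968/(16149 + 1/155) = -43968/2503096/155 = -43968*155/2503096 = -851880/312887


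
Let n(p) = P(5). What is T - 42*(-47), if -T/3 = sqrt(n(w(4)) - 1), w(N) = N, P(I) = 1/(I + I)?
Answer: 1974 - 9*I*sqrt(10)/10 ≈ 1974.0 - 2.8461*I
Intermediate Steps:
P(I) = 1/(2*I)
n(p) = 1/10 (n(p) = (1/2)/5 = (1/2)*(1/5) = 1/10)
T = -9*I*sqrt(10)/10 (T = -3*sqrt(1/10 - 1) = -9*I*sqrt(10)/10 ≈ -2.8461*I)
T - 42*(-47) = -9*I*sqrt(10)/10 - 42*(-47) = -9*I*sqrt(10)/10 + 1974 = 1974 - 9*I*sqrt(10)/10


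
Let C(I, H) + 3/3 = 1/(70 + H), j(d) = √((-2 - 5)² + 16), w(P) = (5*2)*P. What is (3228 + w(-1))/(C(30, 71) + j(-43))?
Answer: 12704664/254533 + 63977058*√65/1272665 ≈ 455.20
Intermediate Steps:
w(P) = 10*P
j(d) = √65 (j(d) = √((-7)² + 16) = √(49 + 16) = √65)
C(I, H) = -1 + 1/(70 + H)
(3228 + w(-1))/(C(30, 71) + j(-43)) = (3228 + 10*(-1))/((-69 - 1*71)/(70 + 71) + √65) = (3228 - 10)/((-69 - 71)/141 + √65) = 3218/((1/141)*(-140) + √65) = 3218/(-140/141 + √65)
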